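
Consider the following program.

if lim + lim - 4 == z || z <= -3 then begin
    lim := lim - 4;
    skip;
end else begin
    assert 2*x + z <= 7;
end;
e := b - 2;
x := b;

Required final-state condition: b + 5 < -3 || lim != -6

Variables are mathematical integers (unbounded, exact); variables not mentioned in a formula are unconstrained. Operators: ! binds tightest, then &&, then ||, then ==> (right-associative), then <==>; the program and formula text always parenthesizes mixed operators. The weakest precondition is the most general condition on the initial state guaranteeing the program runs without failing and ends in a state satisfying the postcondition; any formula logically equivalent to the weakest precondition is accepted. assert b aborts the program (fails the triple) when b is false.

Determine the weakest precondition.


Working backward. After the program, the postcondition b + 5 < -3 || lim != -6 must hold; in canonical form it is b < -8 || lim != -6.
Before x := b: b < -8 || lim != -6
Before e := b - 2: b < -8 || lim != -6
Then branch requires b < -8 || lim != -2; else branch requires 2*x + z <= 7 && (b < -8 || lim != -6).
Before the if: ((2*lim == z + 4 || z <= -3) ==> (b < -8 || lim != -2)) && ((!(2*lim == z + 4 || z <= -3)) ==> (2*x + z <= 7 && (b < -8 || lim != -6)))
Answer: WP = ((2*lim == z + 4 || z <= -3) ==> (b < -8 || lim != -2)) && ((!(2*lim == z + 4 || z <= -3)) ==> (2*x + z <= 7 && (b < -8 || lim != -6)))


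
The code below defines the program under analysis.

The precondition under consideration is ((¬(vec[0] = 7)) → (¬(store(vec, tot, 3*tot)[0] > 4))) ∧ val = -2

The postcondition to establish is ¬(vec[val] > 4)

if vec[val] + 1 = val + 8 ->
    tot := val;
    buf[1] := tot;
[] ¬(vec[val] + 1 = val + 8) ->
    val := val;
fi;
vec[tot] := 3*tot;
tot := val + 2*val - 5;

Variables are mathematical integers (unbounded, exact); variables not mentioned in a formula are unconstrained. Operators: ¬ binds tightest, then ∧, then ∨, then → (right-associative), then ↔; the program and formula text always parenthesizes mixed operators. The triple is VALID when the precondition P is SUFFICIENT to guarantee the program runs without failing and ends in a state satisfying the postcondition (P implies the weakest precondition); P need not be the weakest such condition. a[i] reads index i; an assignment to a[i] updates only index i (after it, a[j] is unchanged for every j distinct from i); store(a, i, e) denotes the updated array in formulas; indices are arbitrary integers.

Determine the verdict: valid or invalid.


Working backward. After the program, ¬(vec[val] > 4) must hold.
Before tot := val + 2*val - 5: ¬(vec[val] > 4)
Before vec[tot] := 3*tot: ¬(store(vec, tot, 3*tot)[val] > 4)
Then branch requires ¬(store(vec, val, 3*val)[val] > 4); else branch requires ¬(store(vec, tot, 3*tot)[val] > 4).
Before the if: (vec[val] = val + 7 → (¬(store(vec, val, 3*val)[val] > 4))) ∧ ((¬(vec[val] = val + 7)) → (¬(store(vec, tot, 3*tot)[val] > 4)))
The weakest precondition is (vec[val] = val + 7 → (¬(store(vec, val, 3*val)[val] > 4))) ∧ ((¬(vec[val] = val + 7)) → (¬(store(vec, tot, 3*tot)[val] > 4))).
Check whether ((¬(vec[0] = 7)) → (¬(store(vec, tot, 3*tot)[0] > 4))) ∧ val = -2 implies it.
Countermodel: at the initial state tot = -3, val = -2, vec = {[-3] = 2, [-2] = 6, [0] = 7, elsewhere 2}, the precondition holds but the weakest precondition fails.
Answer: invalid


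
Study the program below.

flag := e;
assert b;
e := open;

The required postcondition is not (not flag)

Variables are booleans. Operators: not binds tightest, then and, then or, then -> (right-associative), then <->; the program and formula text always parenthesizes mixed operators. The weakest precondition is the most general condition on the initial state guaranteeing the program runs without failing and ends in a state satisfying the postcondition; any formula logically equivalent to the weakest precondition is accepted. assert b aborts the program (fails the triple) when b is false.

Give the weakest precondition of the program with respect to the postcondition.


Working backward. After the program, the postcondition not (not flag) must hold; in canonical form it is flag.
Before e := open: flag
Before assert b: b and flag
Before flag := e: b and e
Answer: WP = b and e


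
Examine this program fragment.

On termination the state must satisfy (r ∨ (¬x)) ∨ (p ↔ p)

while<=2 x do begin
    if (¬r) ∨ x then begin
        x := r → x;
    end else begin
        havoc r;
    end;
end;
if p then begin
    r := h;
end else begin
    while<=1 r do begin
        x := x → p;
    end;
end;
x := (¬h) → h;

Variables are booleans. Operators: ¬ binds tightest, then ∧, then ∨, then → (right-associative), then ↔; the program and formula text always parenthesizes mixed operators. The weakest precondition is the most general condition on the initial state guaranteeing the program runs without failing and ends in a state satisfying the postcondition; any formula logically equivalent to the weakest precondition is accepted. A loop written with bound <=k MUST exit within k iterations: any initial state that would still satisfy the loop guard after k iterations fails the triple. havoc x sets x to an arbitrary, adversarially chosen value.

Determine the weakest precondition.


Working backward. After the program, the postcondition (r ∨ (¬x)) ∨ (p ↔ p) must hold; in canonical form it is true.
Before x := (¬h) → h: true
Then branch requires true; else branch requires r → (¬r).
Before the if: (¬p) → (r → (¬r))
Before the loop (bound <=2), unroll the exhaustion recursion (WP_0 = exit-now case; WP_j = one more guarded iteration, up to j = 2):
  WP_0: (¬x) ∧ ((¬p) → (r → (¬r)))
  WP_1: (x → ((((¬r) ∨ x) → ((¬(r → x)) ∧ ((¬p) → (r → (¬r))))) ∧ ((¬((¬r) ∨ x)) → ((¬x) ∧ p)))) ∧ ((¬x) → ((¬p) → (r → (¬r))))
  WP_2: (x → ((((¬r) ∨ x) → (((r → x) → ((((¬r) ∨ (r → x)) → ((¬(r → (r → x))) ∧ ((¬p) → (r → (¬r))))) ∧ ((¬((¬r) ∨ (r → x))) → ((¬(r → x)) ∧ p)))) ∧ ((¬(r → x)) → ((¬p) → (r → (¬r)))))) ∧ ((¬((¬r) ∨ x)) → ((x → ((x → ((¬x) ∧ p)) ∧ ((¬x) → ((¬x) ∧ p)))) ∧ ((¬x) → p) ∧ (¬x))))) ∧ ((¬x) → ((¬p) → (r → (¬r))))
So before the loop: (x → ((((¬r) ∨ x) → (((r → x) → ((((¬r) ∨ (r → x)) → ((¬(r → (r → x))) ∧ ((¬p) → (r → (¬r))))) ∧ ((¬((¬r) ∨ (r → x))) → ((¬(r → x)) ∧ p)))) ∧ ((¬(r → x)) → ((¬p) → (r → (¬r)))))) ∧ ((¬((¬r) ∨ x)) → ((x → ((x → ((¬x) ∧ p)) ∧ ((¬x) → ((¬x) ∧ p)))) ∧ ((¬x) → p) ∧ (¬x))))) ∧ ((¬x) → ((¬p) → (r → (¬r))))
Answer: WP = (x → ((((¬r) ∨ x) → (((r → x) → ((((¬r) ∨ (r → x)) → ((¬(r → (r → x))) ∧ ((¬p) → (r → (¬r))))) ∧ ((¬((¬r) ∨ (r → x))) → ((¬(r → x)) ∧ p)))) ∧ ((¬(r → x)) → ((¬p) → (r → (¬r)))))) ∧ ((¬((¬r) ∨ x)) → ((x → ((x → ((¬x) ∧ p)) ∧ ((¬x) → ((¬x) ∧ p)))) ∧ ((¬x) → p) ∧ (¬x))))) ∧ ((¬x) → ((¬p) → (r → (¬r))))


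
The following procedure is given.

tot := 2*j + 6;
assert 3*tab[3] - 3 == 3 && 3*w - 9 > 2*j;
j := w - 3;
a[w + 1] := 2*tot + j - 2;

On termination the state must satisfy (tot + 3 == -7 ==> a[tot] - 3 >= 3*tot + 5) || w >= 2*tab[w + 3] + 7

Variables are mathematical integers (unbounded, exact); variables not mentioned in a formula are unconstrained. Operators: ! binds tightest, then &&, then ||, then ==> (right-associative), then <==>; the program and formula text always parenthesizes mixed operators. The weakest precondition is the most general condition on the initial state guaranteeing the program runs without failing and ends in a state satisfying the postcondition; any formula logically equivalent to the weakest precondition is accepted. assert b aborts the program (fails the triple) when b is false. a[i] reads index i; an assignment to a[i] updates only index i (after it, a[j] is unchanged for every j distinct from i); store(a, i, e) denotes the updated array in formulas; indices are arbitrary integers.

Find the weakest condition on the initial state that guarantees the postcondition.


Working backward. After the program, the postcondition (tot + 3 == -7 ==> a[tot] - 3 >= 3*tot + 5) || w >= 2*tab[w + 3] + 7 must hold; in canonical form it is (tot == -10 ==> a[tot] >= 3*tot + 8) || w >= 2*tab[w + 3] + 7.
Before a[w + 1] := 2*tot + j - 2: (tot == -10 ==> store(a, w + 1, j + 2*tot - 2)[tot] >= 3*tot + 8) || w >= 2*tab[w + 3] + 7
Before j := w - 3: (tot == -10 ==> store(a, w + 1, 2*tot + w - 5)[tot] >= 3*tot + 8) || w >= 2*tab[w + 3] + 7
Before assert 3*tab[3] - 3 == 3 && 3*w - 9 > 2*j: 3*tab[3] == 6 && 3*w > 2*j + 9 && ((tot == -10 ==> store(a, w + 1, 2*tot + w - 5)[tot] >= 3*tot + 8) || w >= 2*tab[w + 3] + 7)
Before tot := 2*j + 6: 3*tab[3] == 6 && 3*w > 2*j + 9 && ((2*j == -16 ==> store(a, w + 1, 4*j + w + 7)[2*j + 6] >= 6*j + 26) || w >= 2*tab[w + 3] + 7)
Answer: WP = 3*tab[3] == 6 && 3*w > 2*j + 9 && ((2*j == -16 ==> store(a, w + 1, 4*j + w + 7)[2*j + 6] >= 6*j + 26) || w >= 2*tab[w + 3] + 7)


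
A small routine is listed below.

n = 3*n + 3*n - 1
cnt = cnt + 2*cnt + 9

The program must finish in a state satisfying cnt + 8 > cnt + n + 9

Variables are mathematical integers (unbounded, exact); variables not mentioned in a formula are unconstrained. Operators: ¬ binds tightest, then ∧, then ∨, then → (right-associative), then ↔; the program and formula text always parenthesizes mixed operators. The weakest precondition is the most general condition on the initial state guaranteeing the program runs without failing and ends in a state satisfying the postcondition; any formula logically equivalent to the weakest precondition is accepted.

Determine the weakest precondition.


Working backward. After the program, the postcondition cnt + 8 > cnt + n + 9 must hold; in canonical form it is n < -1.
Before cnt := cnt + 2*cnt + 9: n < -1
Before n := 3*n + 3*n - 1: 6*n < 0
Answer: WP = 6*n < 0


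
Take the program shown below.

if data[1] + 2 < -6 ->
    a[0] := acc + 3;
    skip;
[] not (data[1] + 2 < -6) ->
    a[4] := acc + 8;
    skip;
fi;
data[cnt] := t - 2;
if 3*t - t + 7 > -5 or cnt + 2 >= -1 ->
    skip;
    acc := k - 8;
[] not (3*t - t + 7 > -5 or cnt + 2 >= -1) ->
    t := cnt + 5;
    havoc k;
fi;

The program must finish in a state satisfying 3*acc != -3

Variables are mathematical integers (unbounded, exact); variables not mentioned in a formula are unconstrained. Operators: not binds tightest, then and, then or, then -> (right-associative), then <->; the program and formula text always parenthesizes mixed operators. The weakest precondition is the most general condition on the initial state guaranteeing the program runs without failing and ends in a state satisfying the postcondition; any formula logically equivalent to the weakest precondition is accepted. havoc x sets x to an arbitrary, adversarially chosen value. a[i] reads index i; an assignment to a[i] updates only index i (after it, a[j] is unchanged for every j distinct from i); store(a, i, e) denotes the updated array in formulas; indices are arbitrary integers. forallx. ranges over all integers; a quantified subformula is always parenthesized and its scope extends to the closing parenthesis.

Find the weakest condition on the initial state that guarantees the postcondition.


Working backward. After the program, 3*acc != -3 must hold.
Then branch requires 3*k != 21; else branch requires 3*acc != -3.
Before the if: ((2*t > -12 or cnt >= -3) -> 3*k != 21) and ((not (2*t > -12 or cnt >= -3)) -> 3*acc != -3)
Before data[cnt] := t - 2: ((2*t > -12 or cnt >= -3) -> 3*k != 21) and ((not (2*t > -12 or cnt >= -3)) -> 3*acc != -3)
Then branch requires ((2*t > -12 or cnt >= -3) -> 3*k != 21) and ((not (2*t > -12 or cnt >= -3)) -> 3*acc != -3); else branch requires ((2*t > -12 or cnt >= -3) -> 3*k != 21) and ((not (2*t > -12 or cnt >= -3)) -> 3*acc != -3).
Before the if: (data[1] < -8 -> (((2*t > -12 or cnt >= -3) -> 3*k != 21) and ((not (2*t > -12 or cnt >= -3)) -> 3*acc != -3))) and ((not (data[1] < -8)) -> (((2*t > -12 or cnt >= -3) -> 3*k != 21) and ((not (2*t > -12 or cnt >= -3)) -> 3*acc != -3)))
Answer: WP = (data[1] < -8 -> (((2*t > -12 or cnt >= -3) -> 3*k != 21) and ((not (2*t > -12 or cnt >= -3)) -> 3*acc != -3))) and ((not (data[1] < -8)) -> (((2*t > -12 or cnt >= -3) -> 3*k != 21) and ((not (2*t > -12 or cnt >= -3)) -> 3*acc != -3)))


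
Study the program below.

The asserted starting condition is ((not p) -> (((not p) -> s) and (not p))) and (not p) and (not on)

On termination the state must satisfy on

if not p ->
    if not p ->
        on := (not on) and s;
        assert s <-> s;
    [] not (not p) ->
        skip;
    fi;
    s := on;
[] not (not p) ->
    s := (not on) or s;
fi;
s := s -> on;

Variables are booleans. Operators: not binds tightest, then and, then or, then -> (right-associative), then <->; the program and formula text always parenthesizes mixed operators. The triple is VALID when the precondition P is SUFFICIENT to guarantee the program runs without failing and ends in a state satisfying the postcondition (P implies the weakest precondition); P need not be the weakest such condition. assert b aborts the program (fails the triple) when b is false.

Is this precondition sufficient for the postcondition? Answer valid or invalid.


Working backward. After the program, on must hold.
Before s := s -> on: on
Then branch requires ((not p) -> ((not on) and s)) and (p -> on); else branch requires on.
Before the if: ((not p) -> (((not p) -> ((not on) and s)) and (p -> on))) and (p -> on)
The weakest precondition is ((not p) -> (((not p) -> ((not on) and s)) and (p -> on))) and (p -> on).
Check whether ((not p) -> (((not p) -> s) and (not p))) and (not p) and (not on) implies it.
Every state satisfying the precondition satisfies the weakest precondition: the implication holds.
Answer: valid


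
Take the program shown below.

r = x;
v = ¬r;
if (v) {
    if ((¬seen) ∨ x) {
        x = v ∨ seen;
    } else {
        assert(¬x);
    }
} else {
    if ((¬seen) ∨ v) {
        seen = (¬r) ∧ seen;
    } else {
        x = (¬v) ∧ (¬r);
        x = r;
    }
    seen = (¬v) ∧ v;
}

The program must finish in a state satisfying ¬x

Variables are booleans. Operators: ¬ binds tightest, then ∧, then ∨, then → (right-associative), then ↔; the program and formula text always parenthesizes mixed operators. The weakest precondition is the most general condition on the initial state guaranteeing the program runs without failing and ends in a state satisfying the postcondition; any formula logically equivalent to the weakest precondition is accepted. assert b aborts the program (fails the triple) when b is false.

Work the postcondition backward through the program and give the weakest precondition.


Working backward. After the program, ¬x must hold.
Then branch requires (((¬seen) ∨ x) → (¬(v ∨ seen))) ∧ ((¬((¬seen) ∨ x)) → (¬x)); else branch requires (((¬seen) ∨ v) → (¬x)) ∧ ((¬((¬seen) ∨ v)) → (¬r)).
Before the if: (v → ((((¬seen) ∨ x) → (¬(v ∨ seen))) ∧ ((¬((¬seen) ∨ x)) → (¬x)))) ∧ ((¬v) → ((((¬seen) ∨ v) → (¬x)) ∧ ((¬((¬seen) ∨ v)) → (¬r))))
Before v := ¬r: ((¬r) → ((((¬seen) ∨ x) → (¬((¬r) ∨ seen))) ∧ ((¬((¬seen) ∨ x)) → (¬x)))) ∧ (r → ((((¬seen) ∨ (¬r)) → (¬x)) ∧ ((¬((¬seen) ∨ (¬r))) → (¬r))))
Before r := x: ((¬x) → ((((¬seen) ∨ x) → (¬((¬x) ∨ seen))) ∧ ((¬((¬seen) ∨ x)) → (¬x)))) ∧ (x → ((((¬seen) ∨ (¬x)) → (¬x)) ∧ ((¬((¬seen) ∨ (¬x))) → (¬x))))
Answer: WP = ((¬x) → ((((¬seen) ∨ x) → (¬((¬x) ∨ seen))) ∧ ((¬((¬seen) ∨ x)) → (¬x)))) ∧ (x → ((((¬seen) ∨ (¬x)) → (¬x)) ∧ ((¬((¬seen) ∨ (¬x))) → (¬x))))


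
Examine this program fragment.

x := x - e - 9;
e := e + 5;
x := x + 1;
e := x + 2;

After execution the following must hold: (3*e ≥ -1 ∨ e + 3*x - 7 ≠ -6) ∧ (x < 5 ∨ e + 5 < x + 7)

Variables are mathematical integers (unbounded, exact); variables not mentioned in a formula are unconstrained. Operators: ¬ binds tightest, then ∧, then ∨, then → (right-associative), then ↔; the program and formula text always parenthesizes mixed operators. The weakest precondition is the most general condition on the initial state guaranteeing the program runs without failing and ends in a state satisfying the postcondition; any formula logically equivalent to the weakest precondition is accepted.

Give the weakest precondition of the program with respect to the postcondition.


Working backward. After the program, the postcondition (3*e ≥ -1 ∨ e + 3*x - 7 ≠ -6) ∧ (x < 5 ∨ e + 5 < x + 7) must hold; in canonical form it is (3*e ≥ -1 ∨ e + 3*x ≠ 1) ∧ (x < 5 ∨ e < x + 2).
Before e := x + 2: (3*x ≥ -7 ∨ 4*x ≠ -1) ∧ x < 5
Before x := x + 1: (3*x ≥ -10 ∨ 4*x ≠ -5) ∧ x < 4
Before e := e + 5: (3*x ≥ -10 ∨ 4*x ≠ -5) ∧ x < 4
Before x := x - e - 9: (3*x ≥ 3*e + 17 ∨ 4*x ≠ 4*e + 31) ∧ x < e + 13
Answer: WP = (3*x ≥ 3*e + 17 ∨ 4*x ≠ 4*e + 31) ∧ x < e + 13


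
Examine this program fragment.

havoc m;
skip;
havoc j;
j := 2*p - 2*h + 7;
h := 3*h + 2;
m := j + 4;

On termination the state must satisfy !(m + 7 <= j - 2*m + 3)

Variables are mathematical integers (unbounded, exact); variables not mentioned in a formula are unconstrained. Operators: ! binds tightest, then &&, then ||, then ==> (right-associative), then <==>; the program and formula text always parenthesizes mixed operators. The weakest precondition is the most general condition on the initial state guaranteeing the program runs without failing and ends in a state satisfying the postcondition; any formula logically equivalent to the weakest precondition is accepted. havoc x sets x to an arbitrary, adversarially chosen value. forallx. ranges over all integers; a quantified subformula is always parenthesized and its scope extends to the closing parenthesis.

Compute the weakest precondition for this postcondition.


Working backward. After the program, the postcondition !(m + 7 <= j - 2*m + 3) must hold; in canonical form it is !(3*m <= j - 4).
Before m := j + 4: !(2*j <= -16)
Before h := 3*h + 2: !(2*j <= -16)
Before j := 2*p - 2*h + 7: !(4*p <= 4*h - 30)
Before havoc j: !(4*p <= 4*h - 30)
Before skip: !(4*p <= 4*h - 30)
Before havoc m: !(4*p <= 4*h - 30)
Answer: WP = !(4*p <= 4*h - 30)


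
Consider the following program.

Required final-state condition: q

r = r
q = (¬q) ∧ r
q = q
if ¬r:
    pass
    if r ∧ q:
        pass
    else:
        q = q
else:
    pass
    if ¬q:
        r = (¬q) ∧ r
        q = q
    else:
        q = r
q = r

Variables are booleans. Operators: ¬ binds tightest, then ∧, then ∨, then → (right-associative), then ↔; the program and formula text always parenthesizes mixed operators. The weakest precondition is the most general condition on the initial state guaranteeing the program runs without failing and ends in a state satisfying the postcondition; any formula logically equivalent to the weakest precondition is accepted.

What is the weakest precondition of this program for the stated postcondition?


Working backward. After the program, q must hold.
Before q := r: r
Then branch requires ((r ∧ q) → r) ∧ ((¬(r ∧ q)) → r); else branch requires ((¬q) → ((¬q) ∧ r)) ∧ (q → r).
Before the if: ((¬r) → (((r ∧ q) → r) ∧ ((¬(r ∧ q)) → r))) ∧ (r → (((¬q) → ((¬q) ∧ r)) ∧ (q → r)))
Before q := q: ((¬r) → (((r ∧ q) → r) ∧ ((¬(r ∧ q)) → r))) ∧ (r → (((¬q) → ((¬q) ∧ r)) ∧ (q → r)))
Before q := (¬q) ∧ r: ((¬r) → (((r ∧ (¬q)) → r) ∧ ((¬(r ∧ (¬q))) → r))) ∧ (r → (((¬((¬q) ∧ r)) → ((¬((¬q) ∧ r)) ∧ r)) ∧ (((¬q) ∧ r) → r)))
Before r := r: ((¬r) → (((r ∧ (¬q)) → r) ∧ ((¬(r ∧ (¬q))) → r))) ∧ (r → (((¬((¬q) ∧ r)) → ((¬((¬q) ∧ r)) ∧ r)) ∧ (((¬q) ∧ r) → r)))
Answer: WP = ((¬r) → (((r ∧ (¬q)) → r) ∧ ((¬(r ∧ (¬q))) → r))) ∧ (r → (((¬((¬q) ∧ r)) → ((¬((¬q) ∧ r)) ∧ r)) ∧ (((¬q) ∧ r) → r)))


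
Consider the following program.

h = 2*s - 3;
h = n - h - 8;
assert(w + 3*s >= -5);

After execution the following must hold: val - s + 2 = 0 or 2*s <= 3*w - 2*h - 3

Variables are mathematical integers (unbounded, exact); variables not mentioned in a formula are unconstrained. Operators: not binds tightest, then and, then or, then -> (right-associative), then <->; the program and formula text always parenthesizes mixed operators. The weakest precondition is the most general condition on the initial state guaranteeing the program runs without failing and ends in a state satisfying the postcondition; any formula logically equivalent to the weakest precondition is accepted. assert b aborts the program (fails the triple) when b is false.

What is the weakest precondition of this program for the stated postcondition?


Working backward. After the program, the postcondition val - s + 2 = 0 or 2*s <= 3*w - 2*h - 3 must hold; in canonical form it is val = s - 2 or 2*h + 2*s <= 3*w - 3.
Before assert w + 3*s >= -5: 3*s + w >= -5 and (val = s - 2 or 2*h + 2*s <= 3*w - 3)
Before h := n - h - 8: 3*s + w >= -5 and (val = s - 2 or 2*n + 2*s <= 2*h + 3*w + 13)
Before h := 2*s - 3: 3*s + w >= -5 and (val = s - 2 or 2*n <= 2*s + 3*w + 7)
Answer: WP = 3*s + w >= -5 and (val = s - 2 or 2*n <= 2*s + 3*w + 7)


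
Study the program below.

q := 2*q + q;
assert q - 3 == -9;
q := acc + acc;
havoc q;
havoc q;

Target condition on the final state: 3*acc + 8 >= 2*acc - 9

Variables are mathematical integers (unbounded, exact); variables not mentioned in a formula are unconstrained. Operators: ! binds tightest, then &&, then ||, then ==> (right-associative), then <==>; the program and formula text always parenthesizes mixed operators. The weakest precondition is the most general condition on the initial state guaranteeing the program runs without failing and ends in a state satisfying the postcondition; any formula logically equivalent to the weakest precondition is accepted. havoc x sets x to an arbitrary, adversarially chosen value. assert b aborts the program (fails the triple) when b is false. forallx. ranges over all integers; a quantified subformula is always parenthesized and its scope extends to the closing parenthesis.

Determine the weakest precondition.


Working backward. After the program, the postcondition 3*acc + 8 >= 2*acc - 9 must hold; in canonical form it is acc >= -17.
Before havoc q: acc >= -17
Before havoc q: acc >= -17
Before q := acc + acc: acc >= -17
Before assert q - 3 == -9: q == -6 && acc >= -17
Before q := 2*q + q: 3*q == -6 && acc >= -17
Answer: WP = 3*q == -6 && acc >= -17


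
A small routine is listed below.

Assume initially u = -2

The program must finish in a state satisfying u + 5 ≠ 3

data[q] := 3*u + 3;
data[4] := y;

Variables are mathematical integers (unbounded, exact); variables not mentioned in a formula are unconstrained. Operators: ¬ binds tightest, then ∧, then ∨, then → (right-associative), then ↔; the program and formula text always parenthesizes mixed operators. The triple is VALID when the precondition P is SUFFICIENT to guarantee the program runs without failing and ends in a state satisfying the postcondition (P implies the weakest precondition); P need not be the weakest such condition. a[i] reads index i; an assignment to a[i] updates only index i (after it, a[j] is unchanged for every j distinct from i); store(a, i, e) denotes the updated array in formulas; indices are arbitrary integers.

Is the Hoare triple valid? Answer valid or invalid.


Working backward. After the program, the postcondition u + 5 ≠ 3 must hold; in canonical form it is u ≠ -2.
Before data[4] := y: u ≠ -2
Before data[q] := 3*u + 3: u ≠ -2
The weakest precondition is u ≠ -2.
Check whether u = -2 implies it.
Countermodel: at the initial state u = -2, the precondition holds but the weakest precondition fails.
Answer: invalid


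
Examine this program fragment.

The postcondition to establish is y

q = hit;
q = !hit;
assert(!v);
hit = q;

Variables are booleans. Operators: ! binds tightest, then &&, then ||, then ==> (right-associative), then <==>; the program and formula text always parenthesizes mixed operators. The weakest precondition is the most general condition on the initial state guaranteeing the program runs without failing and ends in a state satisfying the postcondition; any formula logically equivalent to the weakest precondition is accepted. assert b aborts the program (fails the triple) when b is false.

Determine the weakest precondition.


Working backward. After the program, y must hold.
Before hit := q: y
Before assert !v: (!v) && y
Before q := !hit: (!v) && y
Before q := hit: (!v) && y
Answer: WP = (!v) && y


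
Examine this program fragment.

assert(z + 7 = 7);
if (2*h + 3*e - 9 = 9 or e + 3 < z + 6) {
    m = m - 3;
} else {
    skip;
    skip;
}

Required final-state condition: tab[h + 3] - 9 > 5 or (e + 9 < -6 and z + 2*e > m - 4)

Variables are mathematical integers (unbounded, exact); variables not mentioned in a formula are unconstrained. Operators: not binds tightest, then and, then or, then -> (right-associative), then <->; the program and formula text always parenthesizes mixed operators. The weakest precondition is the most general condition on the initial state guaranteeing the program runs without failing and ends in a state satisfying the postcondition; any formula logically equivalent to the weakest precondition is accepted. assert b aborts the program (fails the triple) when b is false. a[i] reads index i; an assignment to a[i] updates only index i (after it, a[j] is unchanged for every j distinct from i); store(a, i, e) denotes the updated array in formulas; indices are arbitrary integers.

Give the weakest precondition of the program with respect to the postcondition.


Working backward. After the program, the postcondition tab[h + 3] - 9 > 5 or (e + 9 < -6 and z + 2*e > m - 4) must hold; in canonical form it is tab[h + 3] > 14 or (e < -15 and 2*e + z > m - 4).
Then branch requires tab[h + 3] > 14 or (e < -15 and 2*e + z > m - 7); else branch requires tab[h + 3] > 14 or (e < -15 and 2*e + z > m - 4).
Before the if: ((3*e + 2*h = 18 or e < z + 3) -> (tab[h + 3] > 14 or (e < -15 and 2*e + z > m - 7))) and ((not (3*e + 2*h = 18 or e < z + 3)) -> (tab[h + 3] > 14 or (e < -15 and 2*e + z > m - 4)))
Before assert z + 7 = 7: z = 0 and ((3*e + 2*h = 18 or e < z + 3) -> (tab[h + 3] > 14 or (e < -15 and 2*e + z > m - 7))) and ((not (3*e + 2*h = 18 or e < z + 3)) -> (tab[h + 3] > 14 or (e < -15 and 2*e + z > m - 4)))
Answer: WP = z = 0 and ((3*e + 2*h = 18 or e < z + 3) -> (tab[h + 3] > 14 or (e < -15 and 2*e + z > m - 7))) and ((not (3*e + 2*h = 18 or e < z + 3)) -> (tab[h + 3] > 14 or (e < -15 and 2*e + z > m - 4)))


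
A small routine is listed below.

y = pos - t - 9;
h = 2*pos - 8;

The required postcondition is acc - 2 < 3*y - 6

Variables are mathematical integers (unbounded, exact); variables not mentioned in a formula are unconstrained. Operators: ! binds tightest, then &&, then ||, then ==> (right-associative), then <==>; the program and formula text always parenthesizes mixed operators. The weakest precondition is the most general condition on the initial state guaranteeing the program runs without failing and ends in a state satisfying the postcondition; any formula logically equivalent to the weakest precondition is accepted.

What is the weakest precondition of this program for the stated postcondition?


Working backward. After the program, the postcondition acc - 2 < 3*y - 6 must hold; in canonical form it is acc < 3*y - 4.
Before h := 2*pos - 8: acc < 3*y - 4
Before y := pos - t - 9: acc + 3*t < 3*pos - 31
Answer: WP = acc + 3*t < 3*pos - 31


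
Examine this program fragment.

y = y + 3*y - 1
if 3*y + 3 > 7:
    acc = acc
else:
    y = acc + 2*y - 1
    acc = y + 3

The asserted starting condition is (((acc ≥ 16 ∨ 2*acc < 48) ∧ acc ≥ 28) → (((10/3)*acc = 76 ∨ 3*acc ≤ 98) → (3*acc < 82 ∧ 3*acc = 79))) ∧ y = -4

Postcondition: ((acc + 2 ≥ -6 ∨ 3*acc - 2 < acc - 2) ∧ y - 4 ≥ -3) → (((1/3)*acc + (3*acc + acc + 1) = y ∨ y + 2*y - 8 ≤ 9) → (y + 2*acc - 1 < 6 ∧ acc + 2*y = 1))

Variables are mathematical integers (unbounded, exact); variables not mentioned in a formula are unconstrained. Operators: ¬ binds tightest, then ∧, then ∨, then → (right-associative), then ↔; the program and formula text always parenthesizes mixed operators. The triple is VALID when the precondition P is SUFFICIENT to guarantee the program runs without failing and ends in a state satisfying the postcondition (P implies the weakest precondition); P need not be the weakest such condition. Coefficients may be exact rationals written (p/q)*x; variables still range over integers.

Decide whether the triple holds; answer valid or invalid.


Working backward. After the program, the postcondition ((acc + 2 ≥ -6 ∨ 3*acc - 2 < acc - 2) ∧ y - 4 ≥ -3) → (((1/3)*acc + (3*acc + acc + 1) = y ∨ y + 2*y - 8 ≤ 9) → (y + 2*acc - 1 < 6 ∧ acc + 2*y = 1)) must hold; in canonical form it is ((acc ≥ -8 ∨ 2*acc < 0) ∧ y ≥ 1) → (((13/3)*acc = y - 1 ∨ 3*y ≤ 17) → (2*acc + y < 7 ∧ acc + 2*y = 1)).
Then branch requires ((acc ≥ -8 ∨ 2*acc < 0) ∧ y ≥ 1) → (((13/3)*acc = y - 1 ∨ 3*y ≤ 17) → (2*acc + y < 7 ∧ acc + 2*y = 1)); else branch requires ((acc + 2*y ≥ -10 ∨ 2*acc + 4*y < -4) ∧ acc + 2*y ≥ 2) → (((10/3)*acc + (20/3)*y = -32/3 ∨ 3*acc + 6*y ≤ 20) → (3*acc + 6*y < 4 ∧ 3*acc + 6*y = 1)).
Before the if: (3*y > 4 → (((acc ≥ -8 ∨ 2*acc < 0) ∧ y ≥ 1) → (((13/3)*acc = y - 1 ∨ 3*y ≤ 17) → (2*acc + y < 7 ∧ acc + 2*y = 1)))) ∧ ((¬(3*y > 4)) → (((acc + 2*y ≥ -10 ∨ 2*acc + 4*y < -4) ∧ acc + 2*y ≥ 2) → (((10/3)*acc + (20/3)*y = -32/3 ∨ 3*acc + 6*y ≤ 20) → (3*acc + 6*y < 4 ∧ 3*acc + 6*y = 1))))
Before y := y + 3*y - 1: (12*y > 7 → (((acc ≥ -8 ∨ 2*acc < 0) ∧ 4*y ≥ 2) → (((13/3)*acc = 4*y - 2 ∨ 12*y ≤ 20) → (2*acc + 4*y < 8 ∧ acc + 8*y = 3)))) ∧ ((¬(12*y > 7)) → (((acc + 8*y ≥ -8 ∨ 2*acc + 16*y < 0) ∧ acc + 8*y ≥ 4) → (((10/3)*acc + (80/3)*y = -4 ∨ 3*acc + 24*y ≤ 26) → (3*acc + 24*y < 10 ∧ 3*acc + 24*y = 7))))
The weakest precondition is (12*y > 7 → (((acc ≥ -8 ∨ 2*acc < 0) ∧ 4*y ≥ 2) → (((13/3)*acc = 4*y - 2 ∨ 12*y ≤ 20) → (2*acc + 4*y < 8 ∧ acc + 8*y = 3)))) ∧ ((¬(12*y > 7)) → (((acc + 8*y ≥ -8 ∨ 2*acc + 16*y < 0) ∧ acc + 8*y ≥ 4) → (((10/3)*acc + (80/3)*y = -4 ∨ 3*acc + 24*y ≤ 26) → (3*acc + 24*y < 10 ∧ 3*acc + 24*y = 7)))).
Check whether (((acc ≥ 16 ∨ 2*acc < 48) ∧ acc ≥ 28) → (((10/3)*acc = 76 ∨ 3*acc ≤ 98) → (3*acc < 82 ∧ 3*acc = 79))) ∧ y = -4 implies it.
Countermodel: at the initial state acc = 36, y = -4, the precondition holds but the weakest precondition fails.
Answer: invalid


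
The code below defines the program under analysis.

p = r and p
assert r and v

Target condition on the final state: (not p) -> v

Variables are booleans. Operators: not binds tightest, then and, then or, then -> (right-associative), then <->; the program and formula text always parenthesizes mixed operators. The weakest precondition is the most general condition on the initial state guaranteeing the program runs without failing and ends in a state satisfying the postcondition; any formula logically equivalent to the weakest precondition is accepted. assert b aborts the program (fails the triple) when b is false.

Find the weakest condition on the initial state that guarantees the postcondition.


Working backward. After the program, (not p) -> v must hold.
Before assert r and v: r and v and ((not p) -> v)
Before p := r and p: r and v and ((not (r and p)) -> v)
Answer: WP = r and v and ((not (r and p)) -> v)


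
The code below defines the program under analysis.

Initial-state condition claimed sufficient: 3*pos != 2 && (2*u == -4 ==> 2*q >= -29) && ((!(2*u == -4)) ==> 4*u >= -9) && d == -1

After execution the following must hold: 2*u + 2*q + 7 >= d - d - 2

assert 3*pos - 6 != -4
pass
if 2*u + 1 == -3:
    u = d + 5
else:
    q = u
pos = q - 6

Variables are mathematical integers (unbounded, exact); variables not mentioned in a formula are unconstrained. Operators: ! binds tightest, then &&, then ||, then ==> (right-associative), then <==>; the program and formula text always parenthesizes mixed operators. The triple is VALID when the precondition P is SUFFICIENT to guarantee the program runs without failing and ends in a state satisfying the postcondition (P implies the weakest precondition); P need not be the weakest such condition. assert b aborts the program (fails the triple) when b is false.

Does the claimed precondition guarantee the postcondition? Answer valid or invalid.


Working backward. After the program, the postcondition 2*u + 2*q + 7 >= d - d - 2 must hold; in canonical form it is 2*q + 2*u >= -9.
Before pos := q - 6: 2*q + 2*u >= -9
Then branch requires 2*d + 2*q >= -19; else branch requires 4*u >= -9.
Before the if: (2*u == -4 ==> 2*d + 2*q >= -19) && ((!(2*u == -4)) ==> 4*u >= -9)
Before skip: (2*u == -4 ==> 2*d + 2*q >= -19) && ((!(2*u == -4)) ==> 4*u >= -9)
Before assert 3*pos - 6 != -4: 3*pos != 2 && (2*u == -4 ==> 2*d + 2*q >= -19) && ((!(2*u == -4)) ==> 4*u >= -9)
The weakest precondition is 3*pos != 2 && (2*u == -4 ==> 2*d + 2*q >= -19) && ((!(2*u == -4)) ==> 4*u >= -9).
Check whether 3*pos != 2 && (2*u == -4 ==> 2*q >= -29) && ((!(2*u == -4)) ==> 4*u >= -9) && d == -1 implies it.
Countermodel: at the initial state d = -1, pos = 0, q = -14, u = -2, the precondition holds but the weakest precondition fails.
Answer: invalid


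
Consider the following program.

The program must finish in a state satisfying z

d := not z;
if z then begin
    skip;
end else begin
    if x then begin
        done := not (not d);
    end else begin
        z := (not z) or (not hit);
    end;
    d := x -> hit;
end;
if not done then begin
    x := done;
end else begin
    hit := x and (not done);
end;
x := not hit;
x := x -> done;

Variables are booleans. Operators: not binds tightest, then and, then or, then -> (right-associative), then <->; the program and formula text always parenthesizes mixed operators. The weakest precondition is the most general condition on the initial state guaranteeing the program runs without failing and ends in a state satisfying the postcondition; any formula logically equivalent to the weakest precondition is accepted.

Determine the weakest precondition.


Working backward. After the program, z must hold.
Before x := x -> done: z
Before x := not hit: z
Then branch requires z; else branch requires z.
Before the if: ((not done) -> z) and (done -> z)
Then branch requires ((not done) -> z) and (done -> z); else branch requires (x -> (((not d) -> z) and (d -> z))) and ((not x) -> (((not done) -> ((not z) or (not hit))) and (done -> ((not z) or (not hit))))).
Before the if: (z -> (((not done) -> z) and (done -> z))) and ((not z) -> ((x -> (((not d) -> z) and (d -> z))) and ((not x) -> (((not done) -> ((not z) or (not hit))) and (done -> ((not z) or (not hit)))))))
Before d := not z: (z -> (((not done) -> z) and (done -> z))) and ((not z) -> ((x -> ((not z) -> z)) and ((not x) -> (((not done) -> ((not z) or (not hit))) and (done -> ((not z) or (not hit)))))))
Answer: WP = (z -> (((not done) -> z) and (done -> z))) and ((not z) -> ((x -> ((not z) -> z)) and ((not x) -> (((not done) -> ((not z) or (not hit))) and (done -> ((not z) or (not hit)))))))


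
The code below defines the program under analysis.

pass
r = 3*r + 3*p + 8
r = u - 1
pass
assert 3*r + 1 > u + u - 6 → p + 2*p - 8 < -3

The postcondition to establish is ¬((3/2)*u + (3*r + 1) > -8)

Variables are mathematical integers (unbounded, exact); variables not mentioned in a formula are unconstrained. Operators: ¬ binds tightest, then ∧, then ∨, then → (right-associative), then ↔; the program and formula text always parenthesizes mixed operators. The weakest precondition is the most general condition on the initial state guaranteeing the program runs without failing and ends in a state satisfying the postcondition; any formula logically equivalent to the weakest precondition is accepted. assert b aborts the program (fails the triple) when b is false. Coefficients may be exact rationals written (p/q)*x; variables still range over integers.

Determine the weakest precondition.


Working backward. After the program, the postcondition ¬((3/2)*u + (3*r + 1) > -8) must hold; in canonical form it is ¬(3*r + (3/2)*u > -9).
Before assert 3*r + 1 > u + u - 6 → p + 2*p - 8 < -3: (3*r > 2*u - 7 → 3*p < 5) ∧ (¬(3*r + (3/2)*u > -9))
Before skip: (3*r > 2*u - 7 → 3*p < 5) ∧ (¬(3*r + (3/2)*u > -9))
Before r := u - 1: (u > -4 → 3*p < 5) ∧ (¬((9/2)*u > -6))
Before r := 3*r + 3*p + 8: (u > -4 → 3*p < 5) ∧ (¬((9/2)*u > -6))
Before skip: (u > -4 → 3*p < 5) ∧ (¬((9/2)*u > -6))
Answer: WP = (u > -4 → 3*p < 5) ∧ (¬((9/2)*u > -6))


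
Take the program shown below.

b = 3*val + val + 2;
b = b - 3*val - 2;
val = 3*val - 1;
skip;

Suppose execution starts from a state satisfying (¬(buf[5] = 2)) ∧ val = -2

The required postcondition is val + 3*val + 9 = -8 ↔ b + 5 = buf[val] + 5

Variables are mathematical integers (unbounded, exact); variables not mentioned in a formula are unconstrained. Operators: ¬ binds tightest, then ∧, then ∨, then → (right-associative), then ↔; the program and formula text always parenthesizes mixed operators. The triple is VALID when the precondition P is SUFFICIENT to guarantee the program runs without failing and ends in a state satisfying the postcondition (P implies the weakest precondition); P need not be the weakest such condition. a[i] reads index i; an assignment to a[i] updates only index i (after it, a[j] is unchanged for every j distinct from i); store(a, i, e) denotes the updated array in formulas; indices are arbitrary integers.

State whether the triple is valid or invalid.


Working backward. After the program, the postcondition val + 3*val + 9 = -8 ↔ b + 5 = buf[val] + 5 must hold; in canonical form it is 4*val = -17 ↔ b = buf[val].
Before skip: 4*val = -17 ↔ b = buf[val]
Before val := 3*val - 1: 12*val = -13 ↔ b = buf[3*val - 1]
Before b := b - 3*val - 2: 12*val = -13 ↔ b = buf[3*val - 1] + 3*val + 2
Before b := 3*val + val + 2: 12*val = -13 ↔ val = buf[3*val - 1]
The weakest precondition is 12*val = -13 ↔ val = buf[3*val - 1].
Check whether (¬(buf[5] = 2)) ∧ val = -2 implies it.
Countermodel: at the initial state buf = {[-7] = -2, [5] = 3, elsewhere -2}, val = -2, the precondition holds but the weakest precondition fails.
Answer: invalid


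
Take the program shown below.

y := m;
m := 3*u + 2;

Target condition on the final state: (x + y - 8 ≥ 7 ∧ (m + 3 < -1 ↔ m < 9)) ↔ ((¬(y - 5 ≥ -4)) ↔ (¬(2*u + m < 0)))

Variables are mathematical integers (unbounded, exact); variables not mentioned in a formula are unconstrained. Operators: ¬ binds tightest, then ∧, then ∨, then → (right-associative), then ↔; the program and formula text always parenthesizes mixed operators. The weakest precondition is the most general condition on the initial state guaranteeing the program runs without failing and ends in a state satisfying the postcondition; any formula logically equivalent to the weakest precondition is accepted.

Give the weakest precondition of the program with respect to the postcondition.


Working backward. After the program, the postcondition (x + y - 8 ≥ 7 ∧ (m + 3 < -1 ↔ m < 9)) ↔ ((¬(y - 5 ≥ -4)) ↔ (¬(2*u + m < 0))) must hold; in canonical form it is (x + y ≥ 15 ∧ (m < -4 ↔ m < 9)) ↔ ((¬(y ≥ 1)) ↔ (¬(m + 2*u < 0))).
Before m := 3*u + 2: (x + y ≥ 15 ∧ (3*u < -6 ↔ 3*u < 7)) ↔ ((¬(y ≥ 1)) ↔ (¬(5*u < -2)))
Before y := m: (m + x ≥ 15 ∧ (3*u < -6 ↔ 3*u < 7)) ↔ ((¬(m ≥ 1)) ↔ (¬(5*u < -2)))
Answer: WP = (m + x ≥ 15 ∧ (3*u < -6 ↔ 3*u < 7)) ↔ ((¬(m ≥ 1)) ↔ (¬(5*u < -2)))
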